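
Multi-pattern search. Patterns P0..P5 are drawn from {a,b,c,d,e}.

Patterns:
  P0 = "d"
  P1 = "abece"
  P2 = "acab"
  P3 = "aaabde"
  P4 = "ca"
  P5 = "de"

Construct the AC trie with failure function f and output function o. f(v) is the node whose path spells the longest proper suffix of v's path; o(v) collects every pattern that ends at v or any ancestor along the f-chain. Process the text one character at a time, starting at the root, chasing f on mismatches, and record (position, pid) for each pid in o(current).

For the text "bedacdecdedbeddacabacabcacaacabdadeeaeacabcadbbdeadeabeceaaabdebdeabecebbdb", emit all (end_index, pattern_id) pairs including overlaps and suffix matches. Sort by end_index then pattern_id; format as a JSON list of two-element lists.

Build:
Trie nodes:
  0='ε' goto a→2 c→15 d→1
  1='d' goto e→17  ←P0
  2='a' goto a→10 b→3 c→7
  3='ab' goto e→4
  4='abe' goto c→5
  5='abec' goto e→6
  6='abece' goto ·  ←P1
  7='ac' goto a→8
  8='aca' goto b→9
  9='acab' goto ·  ←P2
  10='aa' goto a→11
  11='aaa' goto b→12
  12='aaab' goto d→13
  13='aaabd' goto e→14
  14='aaabde' goto ·  ←P3
  15='c' goto a→16
  16='ca' goto ·  ←P4
  17='de' goto ·  ←P5

Failure links (BFS by depth):
  n1('d'): parent n0 fail=0; on 'd' 0 → fail=0;  out {0}∪∅={0}
  n2('a'): parent n0 fail=0; on 'a' 0 → fail=0;  out ∅∪∅=∅
  n15('c'): parent n0 fail=0; on 'c' 0 → fail=0;  out ∅∪∅=∅
  n3('ab'): parent n2 fail=0; on 'b' 0 → fail=0;  out ∅∪∅=∅
  n7('ac'): parent n2 fail=0; on 'c' 0 → fail=15;  out ∅∪∅=∅
  n10('aa'): parent n2 fail=0; on 'a' 0 → fail=2;  out ∅∪∅=∅
  n16('ca'): parent n15 fail=0; on 'a' 0 → fail=2;  out {4}∪∅={4}
  n17('de'): parent n1 fail=0; on 'e' 0 → fail=0;  out {5}∪∅={5}
  n4('abe'): parent n3 fail=0; on 'e' 0 → fail=0;  out ∅∪∅=∅
  n8('aca'): parent n7 fail=15; on 'a' 15 → fail=16;  out ∅∪{4}={4}
  n11('aaa'): parent n10 fail=2; on 'a' 2 → fail=10;  out ∅∪∅=∅
  n5('abec'): parent n4 fail=0; on 'c' 0 → fail=15;  out ∅∪∅=∅
  n9('acab'): parent n8 fail=16; on 'b' 16→2 → fail=3;  out {2}∪∅={2}
  n12('aaab'): parent n11 fail=10; on 'b' 10→2 → fail=3;  out ∅∪∅=∅
  n6('abece'): parent n5 fail=15; on 'e' 15→0 → fail=0;  out {1}∪∅={1}
  n13('aaabd'): parent n12 fail=3; on 'd' 3→0 → fail=1;  out ∅∪{0}={0}
  n14('aaabde'): parent n13 fail=1; on 'e' 1 → fail=17;  out {3}∪{5}={3,5}

Text stream:
i=0 'b': node 0→0
i=1 'e': node 0→0
i=2 'd': node 0→1  ** P0@[2:2]
i=3 'a': node 1→2 (via fail)
i=4 'c': node 2→7
i=5 'd': node 7→1 (via fail)  ** P0@[5:5]
i=6 'e': node 1→17  ** P5@[5:6]
i=7 'c': node 17→15 (via fail)
i=8 'd': node 15→1 (via fail)  ** P0@[8:8]
i=9 'e': node 1→17  ** P5@[8:9]
i=10 'd': node 17→1 (via fail)  ** P0@[10:10]
i=11 'b': node 1→0 (via fail)
i=12 'e': node 0→0
i=13 'd': node 0→1  ** P0@[13:13]
i=14 'd': node 1→1 (via fail)  ** P0@[14:14]
i=15 'a': node 1→2 (via fail)
i=16 'c': node 2→7
i=17 'a': node 7→8  ** P4@[16:17]
i=18 'b': node 8→9  ** P2@[15:18]
i=19 'a': node 9→2 (via fail)
i=20 'c': node 2→7
i=21 'a': node 7→8  ** P4@[20:21]
i=22 'b': node 8→9  ** P2@[19:22]
i=23 'c': node 9→15 (via fail)
i=24 'a': node 15→16  ** P4@[23:24]
i=25 'c': node 16→7 (via fail)
i=26 'a': node 7→8  ** P4@[25:26]
i=27 'a': node 8→10 (via fail)
i=28 'c': node 10→7 (via fail)
i=29 'a': node 7→8  ** P4@[28:29]
i=30 'b': node 8→9  ** P2@[27:30]
i=31 'd': node 9→1 (via fail)  ** P0@[31:31]
i=32 'a': node 1→2 (via fail)
i=33 'd': node 2→1 (via fail)  ** P0@[33:33]
i=34 'e': node 1→17  ** P5@[33:34]
i=35 'e': node 17→0 (via fail)
i=36 'a': node 0→2
i=37 'e': node 2→0 (via fail)
i=38 'a': node 0→2
i=39 'c': node 2→7
i=40 'a': node 7→8  ** P4@[39:40]
i=41 'b': node 8→9  ** P2@[38:41]
i=42 'c': node 9→15 (via fail)
i=43 'a': node 15→16  ** P4@[42:43]
i=44 'd': node 16→1 (via fail)  ** P0@[44:44]
i=45 'b': node 1→0 (via fail)
i=46 'b': node 0→0
i=47 'd': node 0→1  ** P0@[47:47]
i=48 'e': node 1→17  ** P5@[47:48]
i=49 'a': node 17→2 (via fail)
i=50 'd': node 2→1 (via fail)  ** P0@[50:50]
i=51 'e': node 1→17  ** P5@[50:51]
i=52 'a': node 17→2 (via fail)
i=53 'b': node 2→3
i=54 'e': node 3→4
i=55 'c': node 4→5
i=56 'e': node 5→6  ** P1@[52:56]
i=57 'a': node 6→2 (via fail)
i=58 'a': node 2→10
i=59 'a': node 10→11
i=60 'b': node 11→12
i=61 'd': node 12→13  ** P0@[61:61]
i=62 'e': node 13→14  ** P3@[57:62],P5@[61:62]
i=63 'b': node 14→0 (via fail)
i=64 'd': node 0→1  ** P0@[64:64]
i=65 'e': node 1→17  ** P5@[64:65]
i=66 'a': node 17→2 (via fail)
i=67 'b': node 2→3
i=68 'e': node 3→4
i=69 'c': node 4→5
i=70 'e': node 5→6  ** P1@[66:70]
i=71 'b': node 6→0 (via fail)
i=72 'b': node 0→0
i=73 'd': node 0→1  ** P0@[73:73]
i=74 'b': node 1→0 (via fail)

Result: [[2,0],[5,0],[6,5],[8,0],[9,5],[10,0],[13,0],[14,0],[17,4],[18,2],[21,4],[22,2],[24,4],[26,4],[29,4],[30,2],[31,0],[33,0],[34,5],[40,4],[41,2],[43,4],[44,0],[47,0],[48,5],[50,0],[51,5],[56,1],[61,0],[62,3],[62,5],[64,0],[65,5],[70,1],[73,0]]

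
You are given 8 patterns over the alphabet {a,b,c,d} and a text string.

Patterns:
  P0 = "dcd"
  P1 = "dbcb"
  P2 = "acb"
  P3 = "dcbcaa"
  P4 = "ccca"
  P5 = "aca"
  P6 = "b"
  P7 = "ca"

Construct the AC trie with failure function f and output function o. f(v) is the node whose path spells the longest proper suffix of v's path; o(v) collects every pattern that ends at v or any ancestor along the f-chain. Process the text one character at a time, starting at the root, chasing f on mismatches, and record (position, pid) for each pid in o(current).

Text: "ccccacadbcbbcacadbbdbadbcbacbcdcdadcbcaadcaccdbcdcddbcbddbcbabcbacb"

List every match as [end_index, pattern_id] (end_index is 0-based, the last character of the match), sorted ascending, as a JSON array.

Build automaton:
Trie (insert patterns):
  0='ε' goto a→7 b→19 c→14 d→1
  1='d' goto b→4 c→2
  2='dc' goto b→10 d→3
  3='dcd' goto ·  [P0 ends]
  4='db' goto c→5
  5='dbc' goto b→6
  6='dbcb' goto ·  [P1 ends]
  7='a' goto c→8
  8='ac' goto a→18 b→9
  9='acb' goto ·  [P2 ends]
  10='dcb' goto c→11
  11='dcbc' goto a→12
  12='dcbca' goto a→13
  13='dcbcaa' goto ·  [P3 ends]
  14='c' goto a→20 c→15
  15='cc' goto c→16
  16='ccc' goto a→17
  17='ccca' goto ·  [P4 ends]
  18='aca' goto ·  [P5 ends]
  19='b' goto ·  [P6 ends]
  20='ca' goto ·  [P7 ends]

Failure links (BFS by depth):
  fail(1) 'd': from fail(0)=0 chase 'd': 0 ⇒ 0;  out=∅∪out(0)=∅
  fail(7) 'a': from fail(0)=0 chase 'a': 0 ⇒ 0;  out=∅∪out(0)=∅
  fail(14) 'c': from fail(0)=0 chase 'c': 0 ⇒ 0;  out=∅∪out(0)=∅
  fail(19) 'b': from fail(0)=0 chase 'b': 0 ⇒ 0;  out={6}∪out(0)={6}
  fail(2) 'dc': from fail(1)=0 chase 'c': 0 ⇒ 14;  out=∅∪out(14)=∅
  fail(4) 'db': from fail(1)=0 chase 'b': 0 ⇒ 19;  out=∅∪out(19)={6}
  fail(8) 'ac': from fail(7)=0 chase 'c': 0 ⇒ 14;  out=∅∪out(14)=∅
  fail(15) 'cc': from fail(14)=0 chase 'c': 0 ⇒ 14;  out=∅∪out(14)=∅
  fail(20) 'ca': from fail(14)=0 chase 'a': 0 ⇒ 7;  out={7}∪out(7)={7}
  fail(3) 'dcd': from fail(2)=14 chase 'd': 14→0 ⇒ 1;  out={0}∪out(1)={0}
  fail(5) 'dbc': from fail(4)=19 chase 'c': 19→0 ⇒ 14;  out=∅∪out(14)=∅
  fail(9) 'acb': from fail(8)=14 chase 'b': 14→0 ⇒ 19;  out={2}∪out(19)={2,6}
  fail(10) 'dcb': from fail(2)=14 chase 'b': 14→0 ⇒ 19;  out=∅∪out(19)={6}
  fail(16) 'ccc': from fail(15)=14 chase 'c': 14 ⇒ 15;  out=∅∪out(15)=∅
  fail(18) 'aca': from fail(8)=14 chase 'a': 14 ⇒ 20;  out={5}∪out(20)={5,7}
  fail(6) 'dbcb': from fail(5)=14 chase 'b': 14→0 ⇒ 19;  out={1}∪out(19)={1,6}
  fail(11) 'dcbc': from fail(10)=19 chase 'c': 19→0 ⇒ 14;  out=∅∪out(14)=∅
  fail(17) 'ccca': from fail(16)=15 chase 'a': 15→14 ⇒ 20;  out={4}∪out(20)={4,7}
  fail(12) 'dcbca': from fail(11)=14 chase 'a': 14 ⇒ 20;  out=∅∪out(20)={7}
  fail(13) 'dcbcaa': from fail(12)=20 chase 'a': 20→7→0 ⇒ 7;  out={3}∪out(7)={3}

Scan:
i=0 'c': node 0→14
i=1 'c': node 14→15
i=2 'c': node 15→16
i=3 'c': node 16→16 (via fail)
i=4 'a': node 16→17  → match P4@[1:4],P7@[3:4]
i=5 'c': node 17→8 (via fail)
i=6 'a': node 8→18  → match P5@[4:6],P7@[5:6]
i=7 'd': node 18→1 (via fail)
i=8 'b': node 1→4  → match P6@[8:8]
i=9 'c': node 4→5
i=10 'b': node 5→6  → match P1@[7:10],P6@[10:10]
i=11 'b': node 6→19 (via fail)  → match P6@[11:11]
i=12 'c': node 19→14 (via fail)
i=13 'a': node 14→20  → match P7@[12:13]
i=14 'c': node 20→8 (via fail)
i=15 'a': node 8→18  → match P5@[13:15],P7@[14:15]
i=16 'd': node 18→1 (via fail)
i=17 'b': node 1→4  → match P6@[17:17]
i=18 'b': node 4→19 (via fail)  → match P6@[18:18]
i=19 'd': node 19→1 (via fail)
i=20 'b': node 1→4  → match P6@[20:20]
i=21 'a': node 4→7 (via fail)
i=22 'd': node 7→1 (via fail)
i=23 'b': node 1→4  → match P6@[23:23]
i=24 'c': node 4→5
i=25 'b': node 5→6  → match P1@[22:25],P6@[25:25]
i=26 'a': node 6→7 (via fail)
i=27 'c': node 7→8
i=28 'b': node 8→9  → match P2@[26:28],P6@[28:28]
i=29 'c': node 9→14 (via fail)
i=30 'd': node 14→1 (via fail)
i=31 'c': node 1→2
i=32 'd': node 2→3  → match P0@[30:32]
i=33 'a': node 3→7 (via fail)
i=34 'd': node 7→1 (via fail)
i=35 'c': node 1→2
i=36 'b': node 2→10  → match P6@[36:36]
i=37 'c': node 10→11
i=38 'a': node 11→12  → match P7@[37:38]
i=39 'a': node 12→13  → match P3@[34:39]
i=40 'd': node 13→1 (via fail)
i=41 'c': node 1→2
i=42 'a': node 2→20 (via fail)  → match P7@[41:42]
i=43 'c': node 20→8 (via fail)
i=44 'c': node 8→15 (via fail)
i=45 'd': node 15→1 (via fail)
i=46 'b': node 1→4  → match P6@[46:46]
i=47 'c': node 4→5
i=48 'd': node 5→1 (via fail)
i=49 'c': node 1→2
i=50 'd': node 2→3  → match P0@[48:50]
i=51 'd': node 3→1 (via fail)
i=52 'b': node 1→4  → match P6@[52:52]
i=53 'c': node 4→5
i=54 'b': node 5→6  → match P1@[51:54],P6@[54:54]
i=55 'd': node 6→1 (via fail)
i=56 'd': node 1→1 (via fail)
i=57 'b': node 1→4  → match P6@[57:57]
i=58 'c': node 4→5
i=59 'b': node 5→6  → match P1@[56:59],P6@[59:59]
i=60 'a': node 6→7 (via fail)
i=61 'b': node 7→19 (via fail)  → match P6@[61:61]
i=62 'c': node 19→14 (via fail)
i=63 'b': node 14→19 (via fail)  → match P6@[63:63]
i=64 'a': node 19→7 (via fail)
i=65 'c': node 7→8
i=66 'b': node 8→9  → match P2@[64:66],P6@[66:66]

All matches (sorted): [[4,4],[4,7],[6,5],[6,7],[8,6],[10,1],[10,6],[11,6],[13,7],[15,5],[15,7],[17,6],[18,6],[20,6],[23,6],[25,1],[25,6],[28,2],[28,6],[32,0],[36,6],[38,7],[39,3],[42,7],[46,6],[50,0],[52,6],[54,1],[54,6],[57,6],[59,1],[59,6],[61,6],[63,6],[66,2],[66,6]]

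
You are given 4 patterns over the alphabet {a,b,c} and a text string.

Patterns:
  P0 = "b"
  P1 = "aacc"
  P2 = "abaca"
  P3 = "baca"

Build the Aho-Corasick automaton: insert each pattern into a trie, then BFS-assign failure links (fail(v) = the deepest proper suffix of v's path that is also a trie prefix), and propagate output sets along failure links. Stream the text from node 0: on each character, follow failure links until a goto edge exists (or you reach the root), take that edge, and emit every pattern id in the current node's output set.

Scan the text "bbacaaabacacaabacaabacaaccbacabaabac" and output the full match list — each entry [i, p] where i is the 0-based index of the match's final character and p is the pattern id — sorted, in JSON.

Build:
Trie (insert patterns):
  0='ε' goto a→2 b→1
  1='b' goto a→10  ←P0
  2='a' goto a→3 b→6
  3='aa' goto c→4
  4='aac' goto c→5
  5='aacc' goto ·  ←P1
  6='ab' goto a→7
  7='aba' goto c→8
  8='abac' goto a→9
  9='abaca' goto ·  ←P2
  10='ba' goto c→11
  11='bac' goto a→12
  12='baca' goto ·  ←P3

Failure links (BFS by depth):
  n1('b'): parent n0 fail=0; on 'b' 0 → fail=0;  out {0}∪∅={0}
  n2('a'): parent n0 fail=0; on 'a' 0 → fail=0;  out ∅∪∅=∅
  n3('aa'): parent n2 fail=0; on 'a' 0 → fail=2;  out ∅∪∅=∅
  n6('ab'): parent n2 fail=0; on 'b' 0 → fail=1;  out ∅∪{0}={0}
  n10('ba'): parent n1 fail=0; on 'a' 0 → fail=2;  out ∅∪∅=∅
  n4('aac'): parent n3 fail=2; on 'c' 2→0 → fail=0;  out ∅∪∅=∅
  n7('aba'): parent n6 fail=1; on 'a' 1 → fail=10;  out ∅∪∅=∅
  n11('bac'): parent n10 fail=2; on 'c' 2→0 → fail=0;  out ∅∪∅=∅
  n5('aacc'): parent n4 fail=0; on 'c' 0 → fail=0;  out {1}∪∅={1}
  n8('abac'): parent n7 fail=10; on 'c' 10 → fail=11;  out ∅∪∅=∅
  n12('baca'): parent n11 fail=0; on 'a' 0 → fail=2;  out {3}∪∅={3}
  n9('abaca'): parent n8 fail=11; on 'a' 11 → fail=12;  out {2}∪{3}={2,3}

Scan:
pos 0 'b': at 1  emit P0@[0:0]
pos 1 'b': at 1 (via fail)  emit P0@[1:1]
pos 2 'a': at 10
pos 3 'c': at 11
pos 4 'a': at 12  emit P3@[1:4]
pos 5 'a': at 3 (via fail)
pos 6 'a': at 3 (via fail)
pos 7 'b': at 6 (via fail)  emit P0@[7:7]
pos 8 'a': at 7
pos 9 'c': at 8
pos 10 'a': at 9  emit P2@[6:10],P3@[7:10]
pos 11 'c': at 0 (via fail)
pos 12 'a': at 2
pos 13 'a': at 3
pos 14 'b': at 6 (via fail)  emit P0@[14:14]
pos 15 'a': at 7
pos 16 'c': at 8
pos 17 'a': at 9  emit P2@[13:17],P3@[14:17]
pos 18 'a': at 3 (via fail)
pos 19 'b': at 6 (via fail)  emit P0@[19:19]
pos 20 'a': at 7
pos 21 'c': at 8
pos 22 'a': at 9  emit P2@[18:22],P3@[19:22]
pos 23 'a': at 3 (via fail)
pos 24 'c': at 4
pos 25 'c': at 5  emit P1@[22:25]
pos 26 'b': at 1 (via fail)  emit P0@[26:26]
pos 27 'a': at 10
pos 28 'c': at 11
pos 29 'a': at 12  emit P3@[26:29]
pos 30 'b': at 6 (via fail)  emit P0@[30:30]
pos 31 'a': at 7
pos 32 'a': at 3 (via fail)
pos 33 'b': at 6 (via fail)  emit P0@[33:33]
pos 34 'a': at 7
pos 35 'c': at 8

Matches: [[0,0],[1,0],[4,3],[7,0],[10,2],[10,3],[14,0],[17,2],[17,3],[19,0],[22,2],[22,3],[25,1],[26,0],[29,3],[30,0],[33,0]]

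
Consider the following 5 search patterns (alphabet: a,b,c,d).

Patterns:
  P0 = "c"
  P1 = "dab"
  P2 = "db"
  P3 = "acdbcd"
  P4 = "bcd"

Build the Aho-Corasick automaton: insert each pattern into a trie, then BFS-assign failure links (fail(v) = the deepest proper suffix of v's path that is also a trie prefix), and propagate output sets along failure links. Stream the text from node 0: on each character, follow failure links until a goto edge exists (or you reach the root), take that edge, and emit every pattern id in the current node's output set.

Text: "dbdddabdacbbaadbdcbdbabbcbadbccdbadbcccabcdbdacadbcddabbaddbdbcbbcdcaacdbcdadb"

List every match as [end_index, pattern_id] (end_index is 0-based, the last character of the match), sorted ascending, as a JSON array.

Build:
Trie (insert patterns):
  0='ε' goto a→6 b→12 c→1 d→2
  1='c' goto ·  [P0 ends]
  2='d' goto a→3 b→5
  3='da' goto b→4
  4='dab' goto ·  [P1 ends]
  5='db' goto ·  [P2 ends]
  6='a' goto c→7
  7='ac' goto d→8
  8='acd' goto b→9
  9='acdb' goto c→10
  10='acdbc' goto d→11
  11='acdbcd' goto ·  [P3 ends]
  12='b' goto c→13
  13='bc' goto d→14
  14='bcd' goto ·  [P4 ends]

Failure links (BFS by depth):
  n1('c'): parent n0 fail=0; on 'c' 0 → fail=0;  out {0}∪∅={0}
  n2('d'): parent n0 fail=0; on 'd' 0 → fail=0;  out ∅∪∅=∅
  n6('a'): parent n0 fail=0; on 'a' 0 → fail=0;  out ∅∪∅=∅
  n12('b'): parent n0 fail=0; on 'b' 0 → fail=0;  out ∅∪∅=∅
  n3('da'): parent n2 fail=0; on 'a' 0 → fail=6;  out ∅∪∅=∅
  n5('db'): parent n2 fail=0; on 'b' 0 → fail=12;  out {2}∪∅={2}
  n7('ac'): parent n6 fail=0; on 'c' 0 → fail=1;  out ∅∪{0}={0}
  n13('bc'): parent n12 fail=0; on 'c' 0 → fail=1;  out ∅∪{0}={0}
  n4('dab'): parent n3 fail=6; on 'b' 6→0 → fail=12;  out {1}∪∅={1}
  n8('acd'): parent n7 fail=1; on 'd' 1→0 → fail=2;  out ∅∪∅=∅
  n14('bcd'): parent n13 fail=1; on 'd' 1→0 → fail=2;  out {4}∪∅={4}
  n9('acdb'): parent n8 fail=2; on 'b' 2 → fail=5;  out ∅∪{2}={2}
  n10('acdbc'): parent n9 fail=5; on 'c' 5→12 → fail=13;  out ∅∪{0}={0}
  n11('acdbcd'): parent n10 fail=13; on 'd' 13 → fail=14;  out {3}∪{4}={3,4}

Run:
pos 0 'd': at 2
pos 1 'b': at 5  → match P2@[0:1]
pos 2 'd': at 2 ·f
pos 3 'd': at 2 ·f
pos 4 'd': at 2 ·f
pos 5 'a': at 3
pos 6 'b': at 4  → match P1@[4:6]
pos 7 'd': at 2 ·f
pos 8 'a': at 3
pos 9 'c': at 7 ·f  → match P0@[9:9]
pos 10 'b': at 12 ·f
pos 11 'b': at 12 ·f
pos 12 'a': at 6 ·f
pos 13 'a': at 6 ·f
pos 14 'd': at 2 ·f
pos 15 'b': at 5  → match P2@[14:15]
pos 16 'd': at 2 ·f
pos 17 'c': at 1 ·f  → match P0@[17:17]
pos 18 'b': at 12 ·f
pos 19 'd': at 2 ·f
pos 20 'b': at 5  → match P2@[19:20]
pos 21 'a': at 6 ·f
pos 22 'b': at 12 ·f
pos 23 'b': at 12 ·f
pos 24 'c': at 13  → match P0@[24:24]
pos 25 'b': at 12 ·f
pos 26 'a': at 6 ·f
pos 27 'd': at 2 ·f
pos 28 'b': at 5  → match P2@[27:28]
pos 29 'c': at 13 ·f  → match P0@[29:29]
pos 30 'c': at 1 ·f  → match P0@[30:30]
pos 31 'd': at 2 ·f
pos 32 'b': at 5  → match P2@[31:32]
pos 33 'a': at 6 ·f
pos 34 'd': at 2 ·f
pos 35 'b': at 5  → match P2@[34:35]
pos 36 'c': at 13 ·f  → match P0@[36:36]
pos 37 'c': at 1 ·f  → match P0@[37:37]
pos 38 'c': at 1 ·f  → match P0@[38:38]
pos 39 'a': at 6 ·f
pos 40 'b': at 12 ·f
pos 41 'c': at 13  → match P0@[41:41]
pos 42 'd': at 14  → match P4@[40:42]
pos 43 'b': at 5 ·f  → match P2@[42:43]
pos 44 'd': at 2 ·f
pos 45 'a': at 3
pos 46 'c': at 7 ·f  → match P0@[46:46]
pos 47 'a': at 6 ·f
pos 48 'd': at 2 ·f
pos 49 'b': at 5  → match P2@[48:49]
pos 50 'c': at 13 ·f  → match P0@[50:50]
pos 51 'd': at 14  → match P4@[49:51]
pos 52 'd': at 2 ·f
pos 53 'a': at 3
pos 54 'b': at 4  → match P1@[52:54]
pos 55 'b': at 12 ·f
pos 56 'a': at 6 ·f
pos 57 'd': at 2 ·f
pos 58 'd': at 2 ·f
pos 59 'b': at 5  → match P2@[58:59]
pos 60 'd': at 2 ·f
pos 61 'b': at 5  → match P2@[60:61]
pos 62 'c': at 13 ·f  → match P0@[62:62]
pos 63 'b': at 12 ·f
pos 64 'b': at 12 ·f
pos 65 'c': at 13  → match P0@[65:65]
pos 66 'd': at 14  → match P4@[64:66]
pos 67 'c': at 1 ·f  → match P0@[67:67]
pos 68 'a': at 6 ·f
pos 69 'a': at 6 ·f
pos 70 'c': at 7  → match P0@[70:70]
pos 71 'd': at 8
pos 72 'b': at 9  → match P2@[71:72]
pos 73 'c': at 10  → match P0@[73:73]
pos 74 'd': at 11  → match P3@[69:74],P4@[72:74]
pos 75 'a': at 3 ·f
pos 76 'd': at 2 ·f
pos 77 'b': at 5  → match P2@[76:77]

All matches (sorted): [[1,2],[6,1],[9,0],[15,2],[17,0],[20,2],[24,0],[28,2],[29,0],[30,0],[32,2],[35,2],[36,0],[37,0],[38,0],[41,0],[42,4],[43,2],[46,0],[49,2],[50,0],[51,4],[54,1],[59,2],[61,2],[62,0],[65,0],[66,4],[67,0],[70,0],[72,2],[73,0],[74,3],[74,4],[77,2]]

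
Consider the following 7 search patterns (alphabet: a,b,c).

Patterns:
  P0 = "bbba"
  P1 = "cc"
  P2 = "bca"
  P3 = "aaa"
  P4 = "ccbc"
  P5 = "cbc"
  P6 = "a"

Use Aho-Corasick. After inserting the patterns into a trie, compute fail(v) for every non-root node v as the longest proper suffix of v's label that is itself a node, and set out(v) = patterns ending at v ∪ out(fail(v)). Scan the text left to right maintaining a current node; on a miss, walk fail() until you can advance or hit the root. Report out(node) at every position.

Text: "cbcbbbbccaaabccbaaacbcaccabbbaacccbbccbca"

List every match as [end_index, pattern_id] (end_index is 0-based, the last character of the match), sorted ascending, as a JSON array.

Build:
Trie (insert patterns):
  n0 'ε': a→9 b→1 c→5
  n1 'b': b→2 c→7
  n2 'bb': b→3
  n3 'bbb': a→4
  n4 'bbba': ·  ←P0
  n5 'c': b→14 c→6
  n6 'cc': b→12  ←P1
  n7 'bc': a→8
  n8 'bca': ·  ←P2
  n9 'a': a→10  ←P6
  n10 'aa': a→11
  n11 'aaa': ·  ←P3
  n12 'ccb': c→13
  n13 'ccbc': ·  ←P4
  n14 'cb': c→15
  n15 'cbc': ·  ←P5

BFS fail/out derivation:
  fail(1) 'b': from fail(0)=0 chase 'b': 0 ⇒ 0;  out=∅∪out(0)=∅
  fail(5) 'c': from fail(0)=0 chase 'c': 0 ⇒ 0;  out=∅∪out(0)=∅
  fail(9) 'a': from fail(0)=0 chase 'a': 0 ⇒ 0;  out={6}∪out(0)={6}
  fail(2) 'bb': from fail(1)=0 chase 'b': 0 ⇒ 1;  out=∅∪out(1)=∅
  fail(6) 'cc': from fail(5)=0 chase 'c': 0 ⇒ 5;  out={1}∪out(5)={1}
  fail(7) 'bc': from fail(1)=0 chase 'c': 0 ⇒ 5;  out=∅∪out(5)=∅
  fail(10) 'aa': from fail(9)=0 chase 'a': 0 ⇒ 9;  out=∅∪out(9)={6}
  fail(14) 'cb': from fail(5)=0 chase 'b': 0 ⇒ 1;  out=∅∪out(1)=∅
  fail(3) 'bbb': from fail(2)=1 chase 'b': 1 ⇒ 2;  out=∅∪out(2)=∅
  fail(8) 'bca': from fail(7)=5 chase 'a': 5→0 ⇒ 9;  out={2}∪out(9)={2,6}
  fail(11) 'aaa': from fail(10)=9 chase 'a': 9 ⇒ 10;  out={3}∪out(10)={3,6}
  fail(12) 'ccb': from fail(6)=5 chase 'b': 5 ⇒ 14;  out=∅∪out(14)=∅
  fail(15) 'cbc': from fail(14)=1 chase 'c': 1 ⇒ 7;  out={5}∪out(7)={5}
  fail(4) 'bbba': from fail(3)=2 chase 'a': 2→1→0 ⇒ 9;  out={0}∪out(9)={0,6}
  fail(13) 'ccbc': from fail(12)=14 chase 'c': 14 ⇒ 15;  out={4}∪out(15)={4,5}

Scan:
[0] read 'c'  n0⇒n5
[1] read 'b'  n5⇒n14
[2] read 'c'  n14⇒n15  ** P5@[0:2]
[3] read 'b'  n15⇒n14 (via fail)
[4] read 'b'  n14⇒n2 (via fail)
[5] read 'b'  n2⇒n3
[6] read 'b'  n3⇒n3 (via fail)
[7] read 'c'  n3⇒n7 (via fail)
[8] read 'c'  n7⇒n6 (via fail)  ** P1@[7:8]
[9] read 'a'  n6⇒n9 (via fail)  ** P6@[9:9]
[10] read 'a'  n9⇒n10  ** P6@[10:10]
[11] read 'a'  n10⇒n11  ** P3@[9:11],P6@[11:11]
[12] read 'b'  n11⇒n1 (via fail)
[13] read 'c'  n1⇒n7
[14] read 'c'  n7⇒n6 (via fail)  ** P1@[13:14]
[15] read 'b'  n6⇒n12
[16] read 'a'  n12⇒n9 (via fail)  ** P6@[16:16]
[17] read 'a'  n9⇒n10  ** P6@[17:17]
[18] read 'a'  n10⇒n11  ** P3@[16:18],P6@[18:18]
[19] read 'c'  n11⇒n5 (via fail)
[20] read 'b'  n5⇒n14
[21] read 'c'  n14⇒n15  ** P5@[19:21]
[22] read 'a'  n15⇒n8 (via fail)  ** P2@[20:22],P6@[22:22]
[23] read 'c'  n8⇒n5 (via fail)
[24] read 'c'  n5⇒n6  ** P1@[23:24]
[25] read 'a'  n6⇒n9 (via fail)  ** P6@[25:25]
[26] read 'b'  n9⇒n1 (via fail)
[27] read 'b'  n1⇒n2
[28] read 'b'  n2⇒n3
[29] read 'a'  n3⇒n4  ** P0@[26:29],P6@[29:29]
[30] read 'a'  n4⇒n10 (via fail)  ** P6@[30:30]
[31] read 'c'  n10⇒n5 (via fail)
[32] read 'c'  n5⇒n6  ** P1@[31:32]
[33] read 'c'  n6⇒n6 (via fail)  ** P1@[32:33]
[34] read 'b'  n6⇒n12
[35] read 'b'  n12⇒n2 (via fail)
[36] read 'c'  n2⇒n7 (via fail)
[37] read 'c'  n7⇒n6 (via fail)  ** P1@[36:37]
[38] read 'b'  n6⇒n12
[39] read 'c'  n12⇒n13  ** P4@[36:39],P5@[37:39]
[40] read 'a'  n13⇒n8 (via fail)  ** P2@[38:40],P6@[40:40]

Matches: [[2,5],[8,1],[9,6],[10,6],[11,3],[11,6],[14,1],[16,6],[17,6],[18,3],[18,6],[21,5],[22,2],[22,6],[24,1],[25,6],[29,0],[29,6],[30,6],[32,1],[33,1],[37,1],[39,4],[39,5],[40,2],[40,6]]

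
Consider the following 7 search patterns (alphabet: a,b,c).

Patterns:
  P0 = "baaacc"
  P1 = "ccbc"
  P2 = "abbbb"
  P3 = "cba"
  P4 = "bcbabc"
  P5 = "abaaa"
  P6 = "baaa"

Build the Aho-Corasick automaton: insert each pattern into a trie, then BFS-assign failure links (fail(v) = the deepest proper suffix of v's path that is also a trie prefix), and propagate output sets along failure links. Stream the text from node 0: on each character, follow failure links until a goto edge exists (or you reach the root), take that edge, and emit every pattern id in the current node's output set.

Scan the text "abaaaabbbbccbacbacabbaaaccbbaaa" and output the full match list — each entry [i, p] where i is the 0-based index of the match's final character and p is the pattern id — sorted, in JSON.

Build automaton:
Trie (insert patterns):
  0='ε' goto a→11 b→1 c→7
  1='b' goto a→2 c→18
  2='ba' goto a→3
  3='baa' goto a→4
  4='baaa' goto c→5  ←P6
  5='baaac' goto c→6
  6='baaacc' goto ·  ←P0
  7='c' goto b→16 c→8
  8='cc' goto b→9
  9='ccb' goto c→10
  10='ccbc' goto ·  ←P1
  11='a' goto b→12
  12='ab' goto a→23 b→13
  13='abb' goto b→14
  14='abbb' goto b→15
  15='abbbb' goto ·  ←P2
  16='cb' goto a→17
  17='cba' goto ·  ←P3
  18='bc' goto b→19
  19='bcb' goto a→20
  20='bcba' goto b→21
  21='bcbab' goto c→22
  22='bcbabc' goto ·  ←P4
  23='aba' goto a→24
  24='abaa' goto a→25
  25='abaaa' goto ·  ←P5

BFS fail/out derivation:
  n1('b'): parent n0 fail=0; on 'b' 0 → fail=0;  out ∅∪∅=∅
  n7('c'): parent n0 fail=0; on 'c' 0 → fail=0;  out ∅∪∅=∅
  n11('a'): parent n0 fail=0; on 'a' 0 → fail=0;  out ∅∪∅=∅
  n2('ba'): parent n1 fail=0; on 'a' 0 → fail=11;  out ∅∪∅=∅
  n8('cc'): parent n7 fail=0; on 'c' 0 → fail=7;  out ∅∪∅=∅
  n12('ab'): parent n11 fail=0; on 'b' 0 → fail=1;  out ∅∪∅=∅
  n16('cb'): parent n7 fail=0; on 'b' 0 → fail=1;  out ∅∪∅=∅
  n18('bc'): parent n1 fail=0; on 'c' 0 → fail=7;  out ∅∪∅=∅
  n3('baa'): parent n2 fail=11; on 'a' 11→0 → fail=11;  out ∅∪∅=∅
  n9('ccb'): parent n8 fail=7; on 'b' 7 → fail=16;  out ∅∪∅=∅
  n13('abb'): parent n12 fail=1; on 'b' 1→0 → fail=1;  out ∅∪∅=∅
  n17('cba'): parent n16 fail=1; on 'a' 1 → fail=2;  out {3}∪∅={3}
  n19('bcb'): parent n18 fail=7; on 'b' 7 → fail=16;  out ∅∪∅=∅
  n23('aba'): parent n12 fail=1; on 'a' 1 → fail=2;  out ∅∪∅=∅
  n4('baaa'): parent n3 fail=11; on 'a' 11→0 → fail=11;  out {6}∪∅={6}
  n10('ccbc'): parent n9 fail=16; on 'c' 16→1 → fail=18;  out {1}∪∅={1}
  n14('abbb'): parent n13 fail=1; on 'b' 1→0 → fail=1;  out ∅∪∅=∅
  n20('bcba'): parent n19 fail=16; on 'a' 16 → fail=17;  out ∅∪{3}={3}
  n24('abaa'): parent n23 fail=2; on 'a' 2 → fail=3;  out ∅∪∅=∅
  n5('baaac'): parent n4 fail=11; on 'c' 11→0 → fail=7;  out ∅∪∅=∅
  n15('abbbb'): parent n14 fail=1; on 'b' 1→0 → fail=1;  out {2}∪∅={2}
  n21('bcbab'): parent n20 fail=17; on 'b' 17→2→11 → fail=12;  out ∅∪∅=∅
  n25('abaaa'): parent n24 fail=3; on 'a' 3 → fail=4;  out {5}∪{6}={5,6}
  n6('baaacc'): parent n5 fail=7; on 'c' 7 → fail=8;  out {0}∪∅={0}
  n22('bcbabc'): parent n21 fail=12; on 'c' 12→1 → fail=18;  out {4}∪∅={4}

Scan:
[0] read 'a'  n0⇒n11
[1] read 'b'  n11⇒n12
[2] read 'a'  n12⇒n23
[3] read 'a'  n23⇒n24
[4] read 'a'  n24⇒n25  ** P5@[0:4],P6@[1:4]
[5] read 'a'  n25⇒n11 (fail-walked)
[6] read 'b'  n11⇒n12
[7] read 'b'  n12⇒n13
[8] read 'b'  n13⇒n14
[9] read 'b'  n14⇒n15  ** P2@[5:9]
[10] read 'c'  n15⇒n18 (fail-walked)
[11] read 'c'  n18⇒n8 (fail-walked)
[12] read 'b'  n8⇒n9
[13] read 'a'  n9⇒n17 (fail-walked)  ** P3@[11:13]
[14] read 'c'  n17⇒n7 (fail-walked)
[15] read 'b'  n7⇒n16
[16] read 'a'  n16⇒n17  ** P3@[14:16]
[17] read 'c'  n17⇒n7 (fail-walked)
[18] read 'a'  n7⇒n11 (fail-walked)
[19] read 'b'  n11⇒n12
[20] read 'b'  n12⇒n13
[21] read 'a'  n13⇒n2 (fail-walked)
[22] read 'a'  n2⇒n3
[23] read 'a'  n3⇒n4  ** P6@[20:23]
[24] read 'c'  n4⇒n5
[25] read 'c'  n5⇒n6  ** P0@[20:25]
[26] read 'b'  n6⇒n9 (fail-walked)
[27] read 'b'  n9⇒n1 (fail-walked)
[28] read 'a'  n1⇒n2
[29] read 'a'  n2⇒n3
[30] read 'a'  n3⇒n4  ** P6@[27:30]

All matches (sorted): [[4,5],[4,6],[9,2],[13,3],[16,3],[23,6],[25,0],[30,6]]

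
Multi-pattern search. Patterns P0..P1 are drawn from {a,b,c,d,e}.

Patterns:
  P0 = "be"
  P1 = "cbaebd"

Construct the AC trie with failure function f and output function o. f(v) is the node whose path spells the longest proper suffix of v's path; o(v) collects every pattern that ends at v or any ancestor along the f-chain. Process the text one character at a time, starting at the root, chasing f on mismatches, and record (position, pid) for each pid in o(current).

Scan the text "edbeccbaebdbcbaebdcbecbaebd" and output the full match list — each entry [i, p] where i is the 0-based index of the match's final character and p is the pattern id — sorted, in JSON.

Build automaton:
Trie (insert patterns):
  0='ε' goto b→1 c→3
  1='b' goto e→2
  2='be' goto ·  [P0 ends]
  3='c' goto b→4
  4='cb' goto a→5
  5='cba' goto e→6
  6='cbae' goto b→7
  7='cbaeb' goto d→8
  8='cbaebd' goto ·  [P1 ends]

Failure links (BFS by depth):
  n1('b'): parent n0 fail=0; on 'b' 0 → fail=0;  out ∅∪∅=∅
  n3('c'): parent n0 fail=0; on 'c' 0 → fail=0;  out ∅∪∅=∅
  n2('be'): parent n1 fail=0; on 'e' 0 → fail=0;  out {0}∪∅={0}
  n4('cb'): parent n3 fail=0; on 'b' 0 → fail=1;  out ∅∪∅=∅
  n5('cba'): parent n4 fail=1; on 'a' 1→0 → fail=0;  out ∅∪∅=∅
  n6('cbae'): parent n5 fail=0; on 'e' 0 → fail=0;  out ∅∪∅=∅
  n7('cbaeb'): parent n6 fail=0; on 'b' 0 → fail=1;  out ∅∪∅=∅
  n8('cbaebd'): parent n7 fail=1; on 'd' 1→0 → fail=0;  out {1}∪∅={1}

Scan:
i=0 'e': node 0→0
i=1 'd': node 0→0
i=2 'b': node 0→1
i=3 'e': node 1→2  → match P0@[2:3]
i=4 'c': node 2→3 (via fail)
i=5 'c': node 3→3 (via fail)
i=6 'b': node 3→4
i=7 'a': node 4→5
i=8 'e': node 5→6
i=9 'b': node 6→7
i=10 'd': node 7→8  → match P1@[5:10]
i=11 'b': node 8→1 (via fail)
i=12 'c': node 1→3 (via fail)
i=13 'b': node 3→4
i=14 'a': node 4→5
i=15 'e': node 5→6
i=16 'b': node 6→7
i=17 'd': node 7→8  → match P1@[12:17]
i=18 'c': node 8→3 (via fail)
i=19 'b': node 3→4
i=20 'e': node 4→2 (via fail)  → match P0@[19:20]
i=21 'c': node 2→3 (via fail)
i=22 'b': node 3→4
i=23 'a': node 4→5
i=24 'e': node 5→6
i=25 'b': node 6→7
i=26 'd': node 7→8  → match P1@[21:26]

Result: [[3,0],[10,1],[17,1],[20,0],[26,1]]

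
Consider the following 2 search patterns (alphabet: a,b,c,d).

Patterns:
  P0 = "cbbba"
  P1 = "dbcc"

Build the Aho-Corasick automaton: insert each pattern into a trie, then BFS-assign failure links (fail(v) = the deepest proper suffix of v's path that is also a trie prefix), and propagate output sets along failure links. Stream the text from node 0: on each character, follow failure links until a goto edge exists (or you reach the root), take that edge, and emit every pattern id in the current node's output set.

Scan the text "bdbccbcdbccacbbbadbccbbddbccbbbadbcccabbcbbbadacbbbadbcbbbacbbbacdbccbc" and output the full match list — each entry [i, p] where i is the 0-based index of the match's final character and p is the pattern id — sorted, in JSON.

Build automaton:
Trie (insert patterns):
  n0 'ε': c→1 d→6
  n1 'c': b→2
  n2 'cb': b→3
  n3 'cbb': b→4
  n4 'cbbb': a→5
  n5 'cbbba': ·  [P0 ends]
  n6 'd': b→7
  n7 'db': c→8
  n8 'dbc': c→9
  n9 'dbcc': ·  [P1 ends]

Failure links (BFS by depth):
  fail(1) 'c': from fail(0)=0 chase 'c': 0 ⇒ 0;  out=∅∪out(0)=∅
  fail(6) 'd': from fail(0)=0 chase 'd': 0 ⇒ 0;  out=∅∪out(0)=∅
  fail(2) 'cb': from fail(1)=0 chase 'b': 0 ⇒ 0;  out=∅∪out(0)=∅
  fail(7) 'db': from fail(6)=0 chase 'b': 0 ⇒ 0;  out=∅∪out(0)=∅
  fail(3) 'cbb': from fail(2)=0 chase 'b': 0 ⇒ 0;  out=∅∪out(0)=∅
  fail(8) 'dbc': from fail(7)=0 chase 'c': 0 ⇒ 1;  out=∅∪out(1)=∅
  fail(4) 'cbbb': from fail(3)=0 chase 'b': 0 ⇒ 0;  out=∅∪out(0)=∅
  fail(9) 'dbcc': from fail(8)=1 chase 'c': 1→0 ⇒ 1;  out={1}∪out(1)={1}
  fail(5) 'cbbba': from fail(4)=0 chase 'a': 0 ⇒ 0;  out={0}∪out(0)={0}

Text stream:
[0] read 'b'  n0⇒n0
[1] read 'd'  n0⇒n6
[2] read 'b'  n6⇒n7
[3] read 'c'  n7⇒n8
[4] read 'c'  n8⇒n9  → match P1@[1:4]
[5] read 'b'  n9⇒n2 ·f
[6] read 'c'  n2⇒n1 ·f
[7] read 'd'  n1⇒n6 ·f
[8] read 'b'  n6⇒n7
[9] read 'c'  n7⇒n8
[10] read 'c'  n8⇒n9  → match P1@[7:10]
[11] read 'a'  n9⇒n0 ·f
[12] read 'c'  n0⇒n1
[13] read 'b'  n1⇒n2
[14] read 'b'  n2⇒n3
[15] read 'b'  n3⇒n4
[16] read 'a'  n4⇒n5  → match P0@[12:16]
[17] read 'd'  n5⇒n6 ·f
[18] read 'b'  n6⇒n7
[19] read 'c'  n7⇒n8
[20] read 'c'  n8⇒n9  → match P1@[17:20]
[21] read 'b'  n9⇒n2 ·f
[22] read 'b'  n2⇒n3
[23] read 'd'  n3⇒n6 ·f
[24] read 'd'  n6⇒n6 ·f
[25] read 'b'  n6⇒n7
[26] read 'c'  n7⇒n8
[27] read 'c'  n8⇒n9  → match P1@[24:27]
[28] read 'b'  n9⇒n2 ·f
[29] read 'b'  n2⇒n3
[30] read 'b'  n3⇒n4
[31] read 'a'  n4⇒n5  → match P0@[27:31]
[32] read 'd'  n5⇒n6 ·f
[33] read 'b'  n6⇒n7
[34] read 'c'  n7⇒n8
[35] read 'c'  n8⇒n9  → match P1@[32:35]
[36] read 'c'  n9⇒n1 ·f
[37] read 'a'  n1⇒n0 ·f
[38] read 'b'  n0⇒n0
[39] read 'b'  n0⇒n0
[40] read 'c'  n0⇒n1
[41] read 'b'  n1⇒n2
[42] read 'b'  n2⇒n3
[43] read 'b'  n3⇒n4
[44] read 'a'  n4⇒n5  → match P0@[40:44]
[45] read 'd'  n5⇒n6 ·f
[46] read 'a'  n6⇒n0 ·f
[47] read 'c'  n0⇒n1
[48] read 'b'  n1⇒n2
[49] read 'b'  n2⇒n3
[50] read 'b'  n3⇒n4
[51] read 'a'  n4⇒n5  → match P0@[47:51]
[52] read 'd'  n5⇒n6 ·f
[53] read 'b'  n6⇒n7
[54] read 'c'  n7⇒n8
[55] read 'b'  n8⇒n2 ·f
[56] read 'b'  n2⇒n3
[57] read 'b'  n3⇒n4
[58] read 'a'  n4⇒n5  → match P0@[54:58]
[59] read 'c'  n5⇒n1 ·f
[60] read 'b'  n1⇒n2
[61] read 'b'  n2⇒n3
[62] read 'b'  n3⇒n4
[63] read 'a'  n4⇒n5  → match P0@[59:63]
[64] read 'c'  n5⇒n1 ·f
[65] read 'd'  n1⇒n6 ·f
[66] read 'b'  n6⇒n7
[67] read 'c'  n7⇒n8
[68] read 'c'  n8⇒n9  → match P1@[65:68]
[69] read 'b'  n9⇒n2 ·f
[70] read 'c'  n2⇒n1 ·f

Result: [[4,1],[10,1],[16,0],[20,1],[27,1],[31,0],[35,1],[44,0],[51,0],[58,0],[63,0],[68,1]]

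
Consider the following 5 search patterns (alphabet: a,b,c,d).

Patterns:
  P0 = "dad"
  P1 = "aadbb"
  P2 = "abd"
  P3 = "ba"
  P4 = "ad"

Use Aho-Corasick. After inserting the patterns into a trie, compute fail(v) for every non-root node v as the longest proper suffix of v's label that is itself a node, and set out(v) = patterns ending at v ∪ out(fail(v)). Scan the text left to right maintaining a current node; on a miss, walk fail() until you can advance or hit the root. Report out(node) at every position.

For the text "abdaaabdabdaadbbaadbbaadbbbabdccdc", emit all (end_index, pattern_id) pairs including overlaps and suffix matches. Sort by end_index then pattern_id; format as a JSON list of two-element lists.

Construct AC machine:
Trie (insert patterns):
  n0 'ε': a→4 b→11 d→1
  n1 'd': a→2
  n2 'da': d→3
  n3 'dad': ·  ←P0
  n4 'a': a→5 b→9 d→13
  n5 'aa': d→6
  n6 'aad': b→7
  n7 'aadb': b→8
  n8 'aadbb': ·  ←P1
  n9 'ab': d→10
  n10 'abd': ·  ←P2
  n11 'b': a→12
  n12 'ba': ·  ←P3
  n13 'ad': ·  ←P4

Failure links (BFS by depth):
  n1('d'): parent n0 fail=0; on 'd' 0 → fail=0;  out ∅∪∅=∅
  n4('a'): parent n0 fail=0; on 'a' 0 → fail=0;  out ∅∪∅=∅
  n11('b'): parent n0 fail=0; on 'b' 0 → fail=0;  out ∅∪∅=∅
  n2('da'): parent n1 fail=0; on 'a' 0 → fail=4;  out ∅∪∅=∅
  n5('aa'): parent n4 fail=0; on 'a' 0 → fail=4;  out ∅∪∅=∅
  n9('ab'): parent n4 fail=0; on 'b' 0 → fail=11;  out ∅∪∅=∅
  n12('ba'): parent n11 fail=0; on 'a' 0 → fail=4;  out {3}∪∅={3}
  n13('ad'): parent n4 fail=0; on 'd' 0 → fail=1;  out {4}∪∅={4}
  n3('dad'): parent n2 fail=4; on 'd' 4 → fail=13;  out {0}∪{4}={0,4}
  n6('aad'): parent n5 fail=4; on 'd' 4 → fail=13;  out ∅∪{4}={4}
  n10('abd'): parent n9 fail=11; on 'd' 11→0 → fail=1;  out {2}∪∅={2}
  n7('aadb'): parent n6 fail=13; on 'b' 13→1→0 → fail=11;  out ∅∪∅=∅
  n8('aadbb'): parent n7 fail=11; on 'b' 11→0 → fail=11;  out {1}∪∅={1}

Scan:
i=0 'a': node 0→4
i=1 'b': node 4→9
i=2 'd': node 9→10  → match P2@[0:2]
i=3 'a': node 10→2 (via fail)
i=4 'a': node 2→5 (via fail)
i=5 'a': node 5→5 (via fail)
i=6 'b': node 5→9 (via fail)
i=7 'd': node 9→10  → match P2@[5:7]
i=8 'a': node 10→2 (via fail)
i=9 'b': node 2→9 (via fail)
i=10 'd': node 9→10  → match P2@[8:10]
i=11 'a': node 10→2 (via fail)
i=12 'a': node 2→5 (via fail)
i=13 'd': node 5→6  → match P4@[12:13]
i=14 'b': node 6→7
i=15 'b': node 7→8  → match P1@[11:15]
i=16 'a': node 8→12 (via fail)  → match P3@[15:16]
i=17 'a': node 12→5 (via fail)
i=18 'd': node 5→6  → match P4@[17:18]
i=19 'b': node 6→7
i=20 'b': node 7→8  → match P1@[16:20]
i=21 'a': node 8→12 (via fail)  → match P3@[20:21]
i=22 'a': node 12→5 (via fail)
i=23 'd': node 5→6  → match P4@[22:23]
i=24 'b': node 6→7
i=25 'b': node 7→8  → match P1@[21:25]
i=26 'b': node 8→11 (via fail)
i=27 'a': node 11→12  → match P3@[26:27]
i=28 'b': node 12→9 (via fail)
i=29 'd': node 9→10  → match P2@[27:29]
i=30 'c': node 10→0 (via fail)
i=31 'c': node 0→0
i=32 'd': node 0→1
i=33 'c': node 1→0 (via fail)

Matches: [[2,2],[7,2],[10,2],[13,4],[15,1],[16,3],[18,4],[20,1],[21,3],[23,4],[25,1],[27,3],[29,2]]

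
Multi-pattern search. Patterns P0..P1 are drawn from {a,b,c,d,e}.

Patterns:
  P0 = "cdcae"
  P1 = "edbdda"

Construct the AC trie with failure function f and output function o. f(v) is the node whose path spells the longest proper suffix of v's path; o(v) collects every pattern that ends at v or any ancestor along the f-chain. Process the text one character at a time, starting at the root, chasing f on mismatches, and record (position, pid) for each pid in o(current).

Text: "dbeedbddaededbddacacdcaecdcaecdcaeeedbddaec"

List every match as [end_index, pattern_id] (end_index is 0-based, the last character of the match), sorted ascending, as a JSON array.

Build:
Trie nodes:
  n0 'ε': c→1 e→6
  n1 'c': d→2
  n2 'cd': c→3
  n3 'cdc': a→4
  n4 'cdca': e→5
  n5 'cdcae': ·  [P0 ends]
  n6 'e': d→7
  n7 'ed': b→8
  n8 'edb': d→9
  n9 'edbd': d→10
  n10 'edbdd': a→11
  n11 'edbdda': ·  [P1 ends]

BFS fail/out derivation:
  n1('c'): parent n0 fail=0; on 'c' 0 → fail=0;  out ∅∪∅=∅
  n6('e'): parent n0 fail=0; on 'e' 0 → fail=0;  out ∅∪∅=∅
  n2('cd'): parent n1 fail=0; on 'd' 0 → fail=0;  out ∅∪∅=∅
  n7('ed'): parent n6 fail=0; on 'd' 0 → fail=0;  out ∅∪∅=∅
  n3('cdc'): parent n2 fail=0; on 'c' 0 → fail=1;  out ∅∪∅=∅
  n8('edb'): parent n7 fail=0; on 'b' 0 → fail=0;  out ∅∪∅=∅
  n4('cdca'): parent n3 fail=1; on 'a' 1→0 → fail=0;  out ∅∪∅=∅
  n9('edbd'): parent n8 fail=0; on 'd' 0 → fail=0;  out ∅∪∅=∅
  n5('cdcae'): parent n4 fail=0; on 'e' 0 → fail=6;  out {0}∪∅={0}
  n10('edbdd'): parent n9 fail=0; on 'd' 0 → fail=0;  out ∅∪∅=∅
  n11('edbdda'): parent n10 fail=0; on 'a' 0 → fail=0;  out {1}∪∅={1}

Text stream:
[0] read 'd'  n0⇒n0
[1] read 'b'  n0⇒n0
[2] read 'e'  n0⇒n6
[3] read 'e'  n6⇒n6 (via fail)
[4] read 'd'  n6⇒n7
[5] read 'b'  n7⇒n8
[6] read 'd'  n8⇒n9
[7] read 'd'  n9⇒n10
[8] read 'a'  n10⇒n11  emit P1@[3:8]
[9] read 'e'  n11⇒n6 (via fail)
[10] read 'd'  n6⇒n7
[11] read 'e'  n7⇒n6 (via fail)
[12] read 'd'  n6⇒n7
[13] read 'b'  n7⇒n8
[14] read 'd'  n8⇒n9
[15] read 'd'  n9⇒n10
[16] read 'a'  n10⇒n11  emit P1@[11:16]
[17] read 'c'  n11⇒n1 (via fail)
[18] read 'a'  n1⇒n0 (via fail)
[19] read 'c'  n0⇒n1
[20] read 'd'  n1⇒n2
[21] read 'c'  n2⇒n3
[22] read 'a'  n3⇒n4
[23] read 'e'  n4⇒n5  emit P0@[19:23]
[24] read 'c'  n5⇒n1 (via fail)
[25] read 'd'  n1⇒n2
[26] read 'c'  n2⇒n3
[27] read 'a'  n3⇒n4
[28] read 'e'  n4⇒n5  emit P0@[24:28]
[29] read 'c'  n5⇒n1 (via fail)
[30] read 'd'  n1⇒n2
[31] read 'c'  n2⇒n3
[32] read 'a'  n3⇒n4
[33] read 'e'  n4⇒n5  emit P0@[29:33]
[34] read 'e'  n5⇒n6 (via fail)
[35] read 'e'  n6⇒n6 (via fail)
[36] read 'd'  n6⇒n7
[37] read 'b'  n7⇒n8
[38] read 'd'  n8⇒n9
[39] read 'd'  n9⇒n10
[40] read 'a'  n10⇒n11  emit P1@[35:40]
[41] read 'e'  n11⇒n6 (via fail)
[42] read 'c'  n6⇒n1 (via fail)

All matches (sorted): [[8,1],[16,1],[23,0],[28,0],[33,0],[40,1]]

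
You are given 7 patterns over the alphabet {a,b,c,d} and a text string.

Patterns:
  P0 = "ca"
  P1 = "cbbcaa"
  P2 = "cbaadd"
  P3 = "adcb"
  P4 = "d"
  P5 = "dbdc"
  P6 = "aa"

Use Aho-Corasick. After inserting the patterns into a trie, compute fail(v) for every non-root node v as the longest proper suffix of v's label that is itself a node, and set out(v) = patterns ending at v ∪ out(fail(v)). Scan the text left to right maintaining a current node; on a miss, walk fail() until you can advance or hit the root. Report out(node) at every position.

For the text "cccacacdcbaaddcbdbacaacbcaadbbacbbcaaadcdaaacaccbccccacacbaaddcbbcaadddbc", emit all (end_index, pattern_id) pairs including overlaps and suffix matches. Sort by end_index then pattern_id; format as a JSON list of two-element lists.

Construct AC machine:
Trie nodes:
  0='ε' goto a→12 c→1 d→16
  1='c' goto a→2 b→3
  2='ca' goto ·  ←P0
  3='cb' goto a→8 b→4
  4='cbb' goto c→5
  5='cbbc' goto a→6
  6='cbbca' goto a→7
  7='cbbcaa' goto ·  ←P1
  8='cba' goto a→9
  9='cbaa' goto d→10
  10='cbaad' goto d→11
  11='cbaadd' goto ·  ←P2
  12='a' goto a→20 d→13
  13='ad' goto c→14
  14='adc' goto b→15
  15='adcb' goto ·  ←P3
  16='d' goto b→17  ←P4
  17='db' goto d→18
  18='dbd' goto c→19
  19='dbdc' goto ·  ←P5
  20='aa' goto ·  ←P6

BFS fail/out derivation:
  fail(1) 'c': from fail(0)=0 chase 'c': 0 ⇒ 0;  out=∅∪out(0)=∅
  fail(12) 'a': from fail(0)=0 chase 'a': 0 ⇒ 0;  out=∅∪out(0)=∅
  fail(16) 'd': from fail(0)=0 chase 'd': 0 ⇒ 0;  out={4}∪out(0)={4}
  fail(2) 'ca': from fail(1)=0 chase 'a': 0 ⇒ 12;  out={0}∪out(12)={0}
  fail(3) 'cb': from fail(1)=0 chase 'b': 0 ⇒ 0;  out=∅∪out(0)=∅
  fail(13) 'ad': from fail(12)=0 chase 'd': 0 ⇒ 16;  out=∅∪out(16)={4}
  fail(17) 'db': from fail(16)=0 chase 'b': 0 ⇒ 0;  out=∅∪out(0)=∅
  fail(20) 'aa': from fail(12)=0 chase 'a': 0 ⇒ 12;  out={6}∪out(12)={6}
  fail(4) 'cbb': from fail(3)=0 chase 'b': 0 ⇒ 0;  out=∅∪out(0)=∅
  fail(8) 'cba': from fail(3)=0 chase 'a': 0 ⇒ 12;  out=∅∪out(12)=∅
  fail(14) 'adc': from fail(13)=16 chase 'c': 16→0 ⇒ 1;  out=∅∪out(1)=∅
  fail(18) 'dbd': from fail(17)=0 chase 'd': 0 ⇒ 16;  out=∅∪out(16)={4}
  fail(5) 'cbbc': from fail(4)=0 chase 'c': 0 ⇒ 1;  out=∅∪out(1)=∅
  fail(9) 'cbaa': from fail(8)=12 chase 'a': 12 ⇒ 20;  out=∅∪out(20)={6}
  fail(15) 'adcb': from fail(14)=1 chase 'b': 1 ⇒ 3;  out={3}∪out(3)={3}
  fail(19) 'dbdc': from fail(18)=16 chase 'c': 16→0 ⇒ 1;  out={5}∪out(1)={5}
  fail(6) 'cbbca': from fail(5)=1 chase 'a': 1 ⇒ 2;  out=∅∪out(2)={0}
  fail(10) 'cbaad': from fail(9)=20 chase 'd': 20→12 ⇒ 13;  out=∅∪out(13)={4}
  fail(7) 'cbbcaa': from fail(6)=2 chase 'a': 2→12 ⇒ 20;  out={1}∪out(20)={1,6}
  fail(11) 'cbaadd': from fail(10)=13 chase 'd': 13→16→0 ⇒ 16;  out={2}∪out(16)={2,4}

Run:
[0] read 'c'  n0⇒n1
[1] read 'c'  n1⇒n1 (via fail)
[2] read 'c'  n1⇒n1 (via fail)
[3] read 'a'  n1⇒n2  ** P0@[2:3]
[4] read 'c'  n2⇒n1 (via fail)
[5] read 'a'  n1⇒n2  ** P0@[4:5]
[6] read 'c'  n2⇒n1 (via fail)
[7] read 'd'  n1⇒n16 (via fail)  ** P4@[7:7]
[8] read 'c'  n16⇒n1 (via fail)
[9] read 'b'  n1⇒n3
[10] read 'a'  n3⇒n8
[11] read 'a'  n8⇒n9  ** P6@[10:11]
[12] read 'd'  n9⇒n10  ** P4@[12:12]
[13] read 'd'  n10⇒n11  ** P2@[8:13],P4@[13:13]
[14] read 'c'  n11⇒n1 (via fail)
[15] read 'b'  n1⇒n3
[16] read 'd'  n3⇒n16 (via fail)  ** P4@[16:16]
[17] read 'b'  n16⇒n17
[18] read 'a'  n17⇒n12 (via fail)
[19] read 'c'  n12⇒n1 (via fail)
[20] read 'a'  n1⇒n2  ** P0@[19:20]
[21] read 'a'  n2⇒n20 (via fail)  ** P6@[20:21]
[22] read 'c'  n20⇒n1 (via fail)
[23] read 'b'  n1⇒n3
[24] read 'c'  n3⇒n1 (via fail)
[25] read 'a'  n1⇒n2  ** P0@[24:25]
[26] read 'a'  n2⇒n20 (via fail)  ** P6@[25:26]
[27] read 'd'  n20⇒n13 (via fail)  ** P4@[27:27]
[28] read 'b'  n13⇒n17 (via fail)
[29] read 'b'  n17⇒n0 (via fail)
[30] read 'a'  n0⇒n12
[31] read 'c'  n12⇒n1 (via fail)
[32] read 'b'  n1⇒n3
[33] read 'b'  n3⇒n4
[34] read 'c'  n4⇒n5
[35] read 'a'  n5⇒n6  ** P0@[34:35]
[36] read 'a'  n6⇒n7  ** P1@[31:36],P6@[35:36]
[37] read 'a'  n7⇒n20 (via fail)  ** P6@[36:37]
[38] read 'd'  n20⇒n13 (via fail)  ** P4@[38:38]
[39] read 'c'  n13⇒n14
[40] read 'd'  n14⇒n16 (via fail)  ** P4@[40:40]
[41] read 'a'  n16⇒n12 (via fail)
[42] read 'a'  n12⇒n20  ** P6@[41:42]
[43] read 'a'  n20⇒n20 (via fail)  ** P6@[42:43]
[44] read 'c'  n20⇒n1 (via fail)
[45] read 'a'  n1⇒n2  ** P0@[44:45]
[46] read 'c'  n2⇒n1 (via fail)
[47] read 'c'  n1⇒n1 (via fail)
[48] read 'b'  n1⇒n3
[49] read 'c'  n3⇒n1 (via fail)
[50] read 'c'  n1⇒n1 (via fail)
[51] read 'c'  n1⇒n1 (via fail)
[52] read 'c'  n1⇒n1 (via fail)
[53] read 'a'  n1⇒n2  ** P0@[52:53]
[54] read 'c'  n2⇒n1 (via fail)
[55] read 'a'  n1⇒n2  ** P0@[54:55]
[56] read 'c'  n2⇒n1 (via fail)
[57] read 'b'  n1⇒n3
[58] read 'a'  n3⇒n8
[59] read 'a'  n8⇒n9  ** P6@[58:59]
[60] read 'd'  n9⇒n10  ** P4@[60:60]
[61] read 'd'  n10⇒n11  ** P2@[56:61],P4@[61:61]
[62] read 'c'  n11⇒n1 (via fail)
[63] read 'b'  n1⇒n3
[64] read 'b'  n3⇒n4
[65] read 'c'  n4⇒n5
[66] read 'a'  n5⇒n6  ** P0@[65:66]
[67] read 'a'  n6⇒n7  ** P1@[62:67],P6@[66:67]
[68] read 'd'  n7⇒n13 (via fail)  ** P4@[68:68]
[69] read 'd'  n13⇒n16 (via fail)  ** P4@[69:69]
[70] read 'd'  n16⇒n16 (via fail)  ** P4@[70:70]
[71] read 'b'  n16⇒n17
[72] read 'c'  n17⇒n1 (via fail)

All matches (sorted): [[3,0],[5,0],[7,4],[11,6],[12,4],[13,2],[13,4],[16,4],[20,0],[21,6],[25,0],[26,6],[27,4],[35,0],[36,1],[36,6],[37,6],[38,4],[40,4],[42,6],[43,6],[45,0],[53,0],[55,0],[59,6],[60,4],[61,2],[61,4],[66,0],[67,1],[67,6],[68,4],[69,4],[70,4]]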